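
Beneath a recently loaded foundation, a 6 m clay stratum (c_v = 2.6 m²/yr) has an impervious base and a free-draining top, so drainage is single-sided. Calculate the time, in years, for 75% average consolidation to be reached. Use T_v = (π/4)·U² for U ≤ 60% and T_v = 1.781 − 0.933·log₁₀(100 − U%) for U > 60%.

t ≈ 6.6 years

Drainage path length: H_d = H = 6 m (single drainage).
U > 60%: T_v = 1.781 − 0.933·log₁₀(100 − 75) = 0.47672.
t = T_v·H_d²/c_v = 0.47672×6²/2.6 = 6.601 years.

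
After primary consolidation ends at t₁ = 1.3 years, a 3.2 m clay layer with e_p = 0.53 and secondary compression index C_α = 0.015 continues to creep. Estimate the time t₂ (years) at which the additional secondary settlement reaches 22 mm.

t₂ ≈ 6.53 years

S_s = C_α·H/(1+e_p)·log₁₀(t₂/t₁) ⇒ log₁₀(t₂/t₁) = S_s·(1+e_p)/(C_α·H).
log₁₀(t₂/t₁) = 0.022 × (1+0.53) / (0.015×3.2) = 0.7012
t₂ = t₁ × 10^0.7012 = 1.3 × 5.026 = 6.534 years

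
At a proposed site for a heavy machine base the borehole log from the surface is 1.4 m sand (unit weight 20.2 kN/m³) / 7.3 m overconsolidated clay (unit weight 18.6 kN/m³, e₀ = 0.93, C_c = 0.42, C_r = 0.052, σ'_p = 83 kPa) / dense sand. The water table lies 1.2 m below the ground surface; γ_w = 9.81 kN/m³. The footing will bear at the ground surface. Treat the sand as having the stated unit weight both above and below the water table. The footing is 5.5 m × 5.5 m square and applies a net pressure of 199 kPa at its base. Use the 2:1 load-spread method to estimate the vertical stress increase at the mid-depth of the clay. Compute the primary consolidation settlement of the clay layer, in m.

Mid-depth of clay below the ground surface: z = 1.4 + 7.3/2 = 5.05 m.
Total vertical stress at mid-clay: σ_v = 20.2×1.4 + 18.6×3.65 = 96.17 kPa.
Pore pressure: u = 9.81×(5.05 − 1.2) = 37.769 kPa.
Initial effective stress: σ'_0 = σ_v − u = 96.17 − 37.769 = 58.401 kPa.
Stress increase at mid-clay by the 2:1 spreading method:
Δσ = qBL/((B+z)(L+z)) = 199×5.5×5.5/((5.5+5.05)(5.5+5.05)) = 54.085 kPa
Final effective stress: σ'_f = 58.401 + 54.085 = 112.49 kPa.
σ'_f = 112.49 > σ'_p = 83 kPa, so the stress path crosses the preconsolidation pressure — recompression up to σ'_p, then virgin compression beyond:
S_c = H/(1+e₀)·[C_r·log₁₀(σ'_p/σ'_0) + C_c·log₁₀(σ'_f/σ'_p)]
    = 7.3/1.93 × [0.052×log₁₀(83/58.401) + 0.42×log₁₀(112.49/83)]
    = 3.7824 × [0.0079382 + 0.055455] = 0.2398 m

S_c ≈ 0.24 m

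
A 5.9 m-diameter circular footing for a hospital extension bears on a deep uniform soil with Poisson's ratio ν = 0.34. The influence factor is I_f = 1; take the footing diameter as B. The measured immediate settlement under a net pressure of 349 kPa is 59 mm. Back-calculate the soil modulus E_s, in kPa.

S_e = q·B·(1−ν²)/E_s · I_f  ⇒  E_s = q·B·(1−ν²)·I_f / S_e.
E_s = 349 × 5.9 × 0.8844 × 1 / 0.059 = 30870 kPa

E_s ≈ 30900 kPa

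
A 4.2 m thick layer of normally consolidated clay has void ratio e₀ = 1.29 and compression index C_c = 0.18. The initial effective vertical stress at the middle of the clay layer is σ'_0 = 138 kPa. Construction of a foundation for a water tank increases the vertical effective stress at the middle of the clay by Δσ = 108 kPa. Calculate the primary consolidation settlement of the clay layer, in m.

S_c ≈ 0.0829 m

Final effective stress: σ'_f = σ'_0 + Δσ = 138 + 108 = 246 kPa.
Normally consolidated clay, so the full stress increment lies on the virgin compression line:
S_c = C_c·H/(1+e₀)·log₁₀(σ'_f/σ'_0) = 0.18×4.2/(1+1.29)×log₁₀(246/138)
    = 0.33013 × 0.25106 = 0.08288 m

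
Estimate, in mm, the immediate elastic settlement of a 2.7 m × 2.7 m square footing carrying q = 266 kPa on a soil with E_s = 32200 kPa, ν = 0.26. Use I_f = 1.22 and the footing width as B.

Immediate (elastic) settlement: S_e = q·B·(1−ν²)/E_s · I_f.
S_e = 266 × 2.7 × (1 − 0.26²) / 32200 × 1.22
    = 266 × 2.7 × 0.9324 / 32200 × 1.22
    = 0.02537 m = 25.37 mm

S_e ≈ 25.4 mm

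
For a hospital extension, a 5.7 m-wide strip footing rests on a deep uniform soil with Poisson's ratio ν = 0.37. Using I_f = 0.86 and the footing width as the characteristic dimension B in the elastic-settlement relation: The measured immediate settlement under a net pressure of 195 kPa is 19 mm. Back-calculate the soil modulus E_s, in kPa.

E_s ≈ 43400 kPa

S_e = q·B·(1−ν²)/E_s · I_f  ⇒  E_s = q·B·(1−ν²)·I_f / S_e.
E_s = 195 × 5.7 × 0.8631 × 0.86 / 0.019 = 43420 kPa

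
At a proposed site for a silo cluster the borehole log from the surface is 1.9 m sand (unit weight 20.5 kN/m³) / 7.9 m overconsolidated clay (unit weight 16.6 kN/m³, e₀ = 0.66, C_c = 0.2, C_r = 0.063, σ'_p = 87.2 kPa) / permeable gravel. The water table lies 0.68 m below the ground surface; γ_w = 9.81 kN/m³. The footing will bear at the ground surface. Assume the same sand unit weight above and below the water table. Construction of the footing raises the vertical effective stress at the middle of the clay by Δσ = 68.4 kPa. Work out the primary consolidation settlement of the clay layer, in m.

Mid-depth of clay below the ground surface: z = 1.9 + 7.9/2 = 5.85 m.
Total vertical stress at mid-clay: σ_v = 20.5×1.9 + 16.6×3.95 = 104.52 kPa.
Pore pressure: u = 9.81×(5.85 − 0.68) = 50.718 kPa.
Initial effective stress: σ'_0 = σ_v − u = 104.52 − 50.718 = 53.802 kPa.
Final effective stress: σ'_f = 53.802 + 68.4 = 122.2 kPa.
σ'_f = 122.2 > σ'_p = 87.2 kPa, so the stress path crosses the preconsolidation pressure — recompression up to σ'_p, then virgin compression beyond:
S_c = H/(1+e₀)·[C_r·log₁₀(σ'_p/σ'_0) + C_c·log₁₀(σ'_f/σ'_p)]
    = 7.9/1.66 × [0.063×log₁₀(87.2/53.802) + 0.2×log₁₀(122.2/87.2)]
    = 4.759 × [0.013212 + 0.029311] = 0.2024 m

S_c ≈ 0.202 m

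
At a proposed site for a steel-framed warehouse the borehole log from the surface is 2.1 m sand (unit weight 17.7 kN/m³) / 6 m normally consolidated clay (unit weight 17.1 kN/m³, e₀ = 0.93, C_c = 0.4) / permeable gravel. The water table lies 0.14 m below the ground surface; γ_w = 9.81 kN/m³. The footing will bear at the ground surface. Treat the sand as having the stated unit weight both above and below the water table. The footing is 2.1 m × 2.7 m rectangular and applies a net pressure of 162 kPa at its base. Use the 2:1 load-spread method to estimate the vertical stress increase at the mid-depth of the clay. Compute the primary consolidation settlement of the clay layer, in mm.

S_c ≈ 186 mm

Mid-depth of clay below the ground surface: z = 2.1 + 6/2 = 5.1 m.
Total vertical stress at mid-clay: σ_v = 17.7×2.1 + 17.1×3 = 88.47 kPa.
Pore pressure: u = 9.81×(5.1 − 0.14) = 48.658 kPa.
Initial effective stress: σ'_0 = σ_v − u = 88.47 − 48.658 = 39.812 kPa.
Stress increase at mid-clay by the 2:1 spreading method:
Δσ = qBL/((B+z)(L+z)) = 162×2.1×2.7/((2.1+5.1)(2.7+5.1)) = 16.356 kPa
Final effective stress: σ'_f = σ'_0 + Δσ = 39.812 + 16.356 = 56.168 kPa.
Normally consolidated clay, so the full stress increment lies on the virgin compression line:
S_c = C_c·H/(1+e₀)·log₁₀(σ'_f/σ'_0) = 0.4×6/(1+0.93)×log₁₀(56.168/39.812)
    = 1.2435 × 0.14947 = 0.1859 m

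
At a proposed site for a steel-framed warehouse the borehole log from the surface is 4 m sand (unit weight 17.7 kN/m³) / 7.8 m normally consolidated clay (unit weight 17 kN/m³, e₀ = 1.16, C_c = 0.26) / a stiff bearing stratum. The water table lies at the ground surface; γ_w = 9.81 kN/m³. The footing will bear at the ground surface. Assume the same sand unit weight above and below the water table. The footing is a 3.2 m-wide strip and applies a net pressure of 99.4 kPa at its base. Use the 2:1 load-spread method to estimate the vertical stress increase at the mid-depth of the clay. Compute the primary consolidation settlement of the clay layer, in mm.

Mid-depth of clay below the ground surface: z = 4 + 7.8/2 = 7.9 m.
Total vertical stress at mid-clay: σ_v = 17.7×4 + 17×3.9 = 137.1 kPa.
Pore pressure: u = 9.81×(7.9 − 0) = 77.499 kPa.
Initial effective stress: σ'_0 = σ_v − u = 137.1 − 77.499 = 59.601 kPa.
Stress increase at mid-clay by the 2:1 spreading method:
Δσ = qB/(B+z) = 99.4×3.2/(3.2+7.9) = 28.656 kPa
Final effective stress: σ'_f = σ'_0 + Δσ = 59.601 + 28.656 = 88.257 kPa.
Normally consolidated clay, so the full stress increment lies on the virgin compression line:
S_c = C_c·H/(1+e₀)·log₁₀(σ'_f/σ'_0) = 0.26×7.8/(1+1.16)×log₁₀(88.257/59.601)
    = 0.93889 × 0.1705 = 0.1601 m

S_c ≈ 160 mm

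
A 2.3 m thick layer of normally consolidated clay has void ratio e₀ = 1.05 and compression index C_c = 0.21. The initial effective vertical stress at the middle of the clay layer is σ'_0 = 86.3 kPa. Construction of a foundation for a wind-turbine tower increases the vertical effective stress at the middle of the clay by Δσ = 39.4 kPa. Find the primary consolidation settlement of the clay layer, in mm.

Final effective stress: σ'_f = σ'_0 + Δσ = 86.3 + 39.4 = 125.7 kPa.
Normally consolidated clay, so the full stress increment lies on the virgin compression line:
S_c = C_c·H/(1+e₀)·log₁₀(σ'_f/σ'_0) = 0.21×2.3/(1+1.05)×log₁₀(125.7/86.3)
    = 0.23561 × 0.16332 = 0.03848 m

S_c ≈ 38.5 mm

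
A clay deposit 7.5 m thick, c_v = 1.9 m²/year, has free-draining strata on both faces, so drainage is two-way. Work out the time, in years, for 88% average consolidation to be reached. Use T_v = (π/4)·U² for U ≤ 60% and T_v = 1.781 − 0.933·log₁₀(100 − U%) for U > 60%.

t ≈ 5.73 years

Drainage path length: H_d = H/2 = 3.75 m (double drainage).
U > 60%: T_v = 1.781 − 0.933·log₁₀(100 − 88) = 0.77412.
t = T_v·H_d²/c_v = 0.77412×3.75²/1.9 = 5.73 years.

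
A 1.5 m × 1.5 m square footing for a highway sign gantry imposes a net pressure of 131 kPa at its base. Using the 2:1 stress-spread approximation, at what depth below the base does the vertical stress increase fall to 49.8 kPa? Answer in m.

2:1 spreading — at depth z the loaded area has grown by z in each plan dimension:
qB²/(B+z)² = Δσ_z ⇒ z = B(√(q/Δσ_z) − 1) = 1.5×(√(131/49.8) − 1) = 0.9328 m

z ≈ 0.933 m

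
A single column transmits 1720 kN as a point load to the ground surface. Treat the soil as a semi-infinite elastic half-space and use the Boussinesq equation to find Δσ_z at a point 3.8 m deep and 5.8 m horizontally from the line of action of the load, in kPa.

Boussinesq vertical stress below a point load on an elastic half-space:
Δσ_z = 3P/(2πz²) · [1 + (r/z)²]^(−5/2)
r/z = 5.8/3.8 = 1.5263; [1+(r/z)²]^(−5/2) = 0.049432.
Δσ_z = 3×1720/(2π×3.8²) × 0.049432 = 56.873 × 0.049432 = 2.811 kPa

Δσ_z ≈ 2.81 kPa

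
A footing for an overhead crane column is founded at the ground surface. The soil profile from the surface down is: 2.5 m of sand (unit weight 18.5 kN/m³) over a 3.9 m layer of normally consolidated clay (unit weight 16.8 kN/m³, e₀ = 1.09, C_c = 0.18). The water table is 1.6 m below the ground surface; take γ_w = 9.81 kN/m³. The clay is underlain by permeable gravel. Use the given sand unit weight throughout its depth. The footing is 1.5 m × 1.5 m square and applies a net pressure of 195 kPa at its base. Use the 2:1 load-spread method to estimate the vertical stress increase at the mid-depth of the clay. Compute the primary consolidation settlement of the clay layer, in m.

Mid-depth of clay below the ground surface: z = 2.5 + 3.9/2 = 4.45 m.
Total vertical stress at mid-clay: σ_v = 18.5×2.5 + 16.8×1.95 = 79.01 kPa.
Pore pressure: u = 9.81×(4.45 − 1.6) = 27.959 kPa.
Initial effective stress: σ'_0 = σ_v − u = 79.01 − 27.959 = 51.051 kPa.
Stress increase at mid-clay by the 2:1 spreading method:
Δσ = qBL/((B+z)(L+z)) = 195×1.5×1.5/((1.5+4.45)(1.5+4.45)) = 12.393 kPa
Final effective stress: σ'_f = σ'_0 + Δσ = 51.051 + 12.393 = 63.444 kPa.
Normally consolidated clay, so the full stress increment lies on the virgin compression line:
S_c = C_c·H/(1+e₀)·log₁₀(σ'_f/σ'_0) = 0.18×3.9/(1+1.09)×log₁₀(63.444/51.051)
    = 0.33589 × 0.094386 = 0.0317 m

S_c ≈ 0.0317 m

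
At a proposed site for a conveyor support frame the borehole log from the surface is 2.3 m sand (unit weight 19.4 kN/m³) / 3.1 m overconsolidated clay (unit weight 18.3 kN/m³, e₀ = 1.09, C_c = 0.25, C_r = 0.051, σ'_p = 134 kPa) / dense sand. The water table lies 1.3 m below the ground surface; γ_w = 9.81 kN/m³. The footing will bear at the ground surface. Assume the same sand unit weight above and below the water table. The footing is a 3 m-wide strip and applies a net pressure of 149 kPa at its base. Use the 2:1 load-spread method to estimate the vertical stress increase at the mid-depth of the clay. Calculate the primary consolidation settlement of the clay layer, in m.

S_c ≈ 0.0282 m

Mid-depth of clay below the ground surface: z = 2.3 + 3.1/2 = 3.85 m.
Total vertical stress at mid-clay: σ_v = 19.4×2.3 + 18.3×1.55 = 72.985 kPa.
Pore pressure: u = 9.81×(3.85 − 1.3) = 25.015 kPa.
Initial effective stress: σ'_0 = σ_v − u = 72.985 − 25.015 = 47.97 kPa.
Stress increase at mid-clay by the 2:1 spreading method:
Δσ = qB/(B+z) = 149×3/(3+3.85) = 65.255 kPa
Final effective stress: σ'_f = 47.97 + 65.255 = 113.22 kPa.
σ'_f = 113.22 ≤ σ'_p = 134 kPa, so the clay remains overconsolidated and only the recompression index applies:
S_c = C_r·H/(1+e₀)·log₁₀(σ'_f/σ'_0) = 0.051×3.1/2.09×log₁₀(113.22/47.97)
    = 0.075648 × 0.37295 = 0.02821 m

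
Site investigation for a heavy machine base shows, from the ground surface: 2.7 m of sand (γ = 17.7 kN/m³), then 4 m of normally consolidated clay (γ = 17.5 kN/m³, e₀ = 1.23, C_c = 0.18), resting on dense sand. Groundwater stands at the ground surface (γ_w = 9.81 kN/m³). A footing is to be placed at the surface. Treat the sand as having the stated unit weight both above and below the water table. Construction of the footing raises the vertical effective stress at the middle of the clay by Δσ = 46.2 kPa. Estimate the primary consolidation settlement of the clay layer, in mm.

Mid-depth of clay below the ground surface: z = 2.7 + 4/2 = 4.7 m.
Total vertical stress at mid-clay: σ_v = 17.7×2.7 + 17.5×2 = 82.79 kPa.
Pore pressure: u = 9.81×(4.7 − 0) = 46.107 kPa.
Initial effective stress: σ'_0 = σ_v − u = 82.79 − 46.107 = 36.683 kPa.
Final effective stress: σ'_f = σ'_0 + Δσ = 36.683 + 46.2 = 82.883 kPa.
Normally consolidated clay, so the full stress increment lies on the virgin compression line:
S_c = C_c·H/(1+e₀)·log₁₀(σ'_f/σ'_0) = 0.18×4/(1+1.23)×log₁₀(82.883/36.683)
    = 0.32287 × 0.354 = 0.1143 m

S_c ≈ 114 mm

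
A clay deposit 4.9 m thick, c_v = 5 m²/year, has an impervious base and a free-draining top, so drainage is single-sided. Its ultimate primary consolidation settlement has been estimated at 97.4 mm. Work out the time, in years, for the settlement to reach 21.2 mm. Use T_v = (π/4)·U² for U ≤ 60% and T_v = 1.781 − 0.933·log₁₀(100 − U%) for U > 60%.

t ≈ 0.179 years

Drainage path length: H_d = H = 4.9 m (single drainage).
U = S(t)/S_ult = 21.2/97.4 = 0.2177.
U ≤ 60%: T_v = (π/4)·U² = (π/4)×0.21766² = 0.037209.
t = T_v·H_d²/c_v = 0.037209×4.9²/5 = 0.1787 years.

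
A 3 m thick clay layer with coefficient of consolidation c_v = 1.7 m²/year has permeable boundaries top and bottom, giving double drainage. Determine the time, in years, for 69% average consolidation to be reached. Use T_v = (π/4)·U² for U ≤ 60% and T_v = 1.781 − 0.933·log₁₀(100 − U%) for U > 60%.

t ≈ 0.516 years

Drainage path length: H_d = H/2 = 1.5 m (double drainage).
U > 60%: T_v = 1.781 − 0.933·log₁₀(100 − 69) = 0.38956.
t = T_v·H_d²/c_v = 0.38956×1.5²/1.7 = 0.5156 years.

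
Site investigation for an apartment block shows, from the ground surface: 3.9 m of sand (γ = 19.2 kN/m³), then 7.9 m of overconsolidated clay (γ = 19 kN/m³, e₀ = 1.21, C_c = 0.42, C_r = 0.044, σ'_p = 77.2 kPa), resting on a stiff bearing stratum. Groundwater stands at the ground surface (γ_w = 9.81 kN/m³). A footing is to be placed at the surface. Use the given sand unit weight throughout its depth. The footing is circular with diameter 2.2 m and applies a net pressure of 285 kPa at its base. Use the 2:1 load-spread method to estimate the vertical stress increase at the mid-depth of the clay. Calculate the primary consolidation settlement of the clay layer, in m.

Mid-depth of clay below the ground surface: z = 3.9 + 7.9/2 = 7.85 m.
Total vertical stress at mid-clay: σ_v = 19.2×3.9 + 19×3.95 = 149.93 kPa.
Pore pressure: u = 9.81×(7.85 − 0) = 77.008 kPa.
Initial effective stress: σ'_0 = σ_v − u = 149.93 − 77.008 = 72.922 kPa.
Stress increase at mid-clay by the 2:1 spreading method:
Δσ ≈ qD²/(D+z)² = 285×2.2²/(2.2+7.85)² = 13.657 kPa
Final effective stress: σ'_f = 72.922 + 13.657 = 86.579 kPa.
σ'_f = 86.579 > σ'_p = 77.2 kPa, so the stress path crosses the preconsolidation pressure — recompression up to σ'_p, then virgin compression beyond:
S_c = H/(1+e₀)·[C_r·log₁₀(σ'_p/σ'_0) + C_c·log₁₀(σ'_f/σ'_p)]
    = 7.9/2.21 × [0.044×log₁₀(77.2/72.922) + 0.42×log₁₀(86.579/77.2)]
    = 3.5747 × [0.0010894 + 0.020914] = 0.07866 m

S_c ≈ 0.0787 m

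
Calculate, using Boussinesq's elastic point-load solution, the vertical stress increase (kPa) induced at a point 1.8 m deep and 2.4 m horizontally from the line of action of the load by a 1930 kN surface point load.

Δσ_z ≈ 22.1 kPa

Boussinesq vertical stress below a point load on an elastic half-space:
Δσ_z = 3P/(2πz²) · [1 + (r/z)²]^(−5/2)
r/z = 2.4/1.8 = 1.3333; [1+(r/z)²]^(−5/2) = 0.07776.
Δσ_z = 3×1930/(2π×1.8²) × 0.07776 = 284.42 × 0.07776 = 22.12 kPa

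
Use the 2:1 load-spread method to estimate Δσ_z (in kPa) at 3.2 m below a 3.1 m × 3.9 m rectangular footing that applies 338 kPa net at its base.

Δσ_z ≈ 91.4 kPa

By the 2:1 method the load spreads at 1 horizontal : 2 vertical, so at depth z the loaded area has grown by z in each plan dimension:
Δσ = qBL/((B+z)(L+z)) = 338×3.1×3.9/((3.1+3.2)(3.9+3.2)) = 91.357 kPa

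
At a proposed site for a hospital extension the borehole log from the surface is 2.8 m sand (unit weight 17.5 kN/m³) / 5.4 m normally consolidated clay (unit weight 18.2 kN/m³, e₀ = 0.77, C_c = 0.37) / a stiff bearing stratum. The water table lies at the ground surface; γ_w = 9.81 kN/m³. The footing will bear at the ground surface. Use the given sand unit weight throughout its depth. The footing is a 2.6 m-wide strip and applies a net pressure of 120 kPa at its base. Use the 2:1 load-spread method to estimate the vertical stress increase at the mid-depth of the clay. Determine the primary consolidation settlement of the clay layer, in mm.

Mid-depth of clay below the ground surface: z = 2.8 + 5.4/2 = 5.5 m.
Total vertical stress at mid-clay: σ_v = 17.5×2.8 + 18.2×2.7 = 98.14 kPa.
Pore pressure: u = 9.81×(5.5 − 0) = 53.955 kPa.
Initial effective stress: σ'_0 = σ_v − u = 98.14 − 53.955 = 44.185 kPa.
Stress increase at mid-clay by the 2:1 spreading method:
Δσ = qB/(B+z) = 120×2.6/(2.6+5.5) = 38.519 kPa
Final effective stress: σ'_f = σ'_0 + Δσ = 44.185 + 38.519 = 82.704 kPa.
Normally consolidated clay, so the full stress increment lies on the virgin compression line:
S_c = C_c·H/(1+e₀)·log₁₀(σ'_f/σ'_0) = 0.37×5.4/(1+0.77)×log₁₀(82.704/44.185)
    = 1.1288 × 0.27225 = 0.3073 m

S_c ≈ 307 mm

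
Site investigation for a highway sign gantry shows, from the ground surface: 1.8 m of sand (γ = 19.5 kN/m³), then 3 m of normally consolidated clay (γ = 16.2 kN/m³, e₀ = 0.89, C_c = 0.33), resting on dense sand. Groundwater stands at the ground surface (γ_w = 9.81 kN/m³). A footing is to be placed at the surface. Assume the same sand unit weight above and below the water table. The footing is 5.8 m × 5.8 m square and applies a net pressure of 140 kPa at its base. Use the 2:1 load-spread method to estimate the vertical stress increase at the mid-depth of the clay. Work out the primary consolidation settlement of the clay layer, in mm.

S_c ≈ 258 mm

Mid-depth of clay below the ground surface: z = 1.8 + 3/2 = 3.3 m.
Total vertical stress at mid-clay: σ_v = 19.5×1.8 + 16.2×1.5 = 59.4 kPa.
Pore pressure: u = 9.81×(3.3 − 0) = 32.373 kPa.
Initial effective stress: σ'_0 = σ_v − u = 59.4 − 32.373 = 27.027 kPa.
Stress increase at mid-clay by the 2:1 spreading method:
Δσ = qBL/((B+z)(L+z)) = 140×5.8×5.8/((5.8+3.3)(5.8+3.3)) = 56.872 kPa
Final effective stress: σ'_f = σ'_0 + Δσ = 27.027 + 56.872 = 83.899 kPa.
Normally consolidated clay, so the full stress increment lies on the virgin compression line:
S_c = C_c·H/(1+e₀)·log₁₀(σ'_f/σ'_0) = 0.33×3/(1+0.89)×log₁₀(83.899/27.027)
    = 0.52381 × 0.49196 = 0.2577 m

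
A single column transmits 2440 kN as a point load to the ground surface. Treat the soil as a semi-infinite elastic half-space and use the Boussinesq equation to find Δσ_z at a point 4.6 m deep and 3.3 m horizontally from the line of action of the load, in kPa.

Δσ_z ≈ 19.5 kPa

Boussinesq vertical stress below a point load on an elastic half-space:
Δσ_z = 3P/(2πz²) · [1 + (r/z)²]^(−5/2)
r/z = 3.3/4.6 = 0.71739; [1+(r/z)²]^(−5/2) = 0.35418.
Δσ_z = 3×2440/(2π×4.6²) × 0.35418 = 55.057 × 0.35418 = 19.5 kPa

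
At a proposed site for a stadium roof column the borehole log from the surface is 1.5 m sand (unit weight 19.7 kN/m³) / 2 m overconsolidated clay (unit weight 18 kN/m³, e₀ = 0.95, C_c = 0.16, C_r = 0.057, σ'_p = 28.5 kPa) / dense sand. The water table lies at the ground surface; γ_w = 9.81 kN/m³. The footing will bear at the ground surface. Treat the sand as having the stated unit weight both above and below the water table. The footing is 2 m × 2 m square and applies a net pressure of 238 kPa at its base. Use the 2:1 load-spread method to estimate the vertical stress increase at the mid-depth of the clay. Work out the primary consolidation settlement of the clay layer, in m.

S_c ≈ 0.0695 m

Mid-depth of clay below the ground surface: z = 1.5 + 2/2 = 2.5 m.
Total vertical stress at mid-clay: σ_v = 19.7×1.5 + 18×1 = 47.55 kPa.
Pore pressure: u = 9.81×(2.5 − 0) = 24.525 kPa.
Initial effective stress: σ'_0 = σ_v − u = 47.55 − 24.525 = 23.025 kPa.
Stress increase at mid-clay by the 2:1 spreading method:
Δσ = qBL/((B+z)(L+z)) = 238×2×2/((2+2.5)(2+2.5)) = 47.012 kPa
Final effective stress: σ'_f = 23.025 + 47.012 = 70.037 kPa.
σ'_f = 70.037 > σ'_p = 28.5 kPa, so the stress path crosses the preconsolidation pressure — recompression up to σ'_p, then virgin compression beyond:
S_c = H/(1+e₀)·[C_r·log₁₀(σ'_p/σ'_0) + C_c·log₁₀(σ'_f/σ'_p)]
    = 2/1.95 × [0.057×log₁₀(28.5/23.025) + 0.16×log₁₀(70.037/28.5)]
    = 1.0256 × [0.0052808 + 0.062477] = 0.06949 m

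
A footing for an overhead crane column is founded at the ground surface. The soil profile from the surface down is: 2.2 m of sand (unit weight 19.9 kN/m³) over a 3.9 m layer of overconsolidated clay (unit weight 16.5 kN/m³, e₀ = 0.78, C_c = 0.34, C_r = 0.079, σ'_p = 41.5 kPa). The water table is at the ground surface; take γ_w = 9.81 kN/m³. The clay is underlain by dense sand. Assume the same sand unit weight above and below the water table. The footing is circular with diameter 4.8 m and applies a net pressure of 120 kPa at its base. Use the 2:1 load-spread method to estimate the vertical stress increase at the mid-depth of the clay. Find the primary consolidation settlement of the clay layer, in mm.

S_c ≈ 180 mm

Mid-depth of clay below the ground surface: z = 2.2 + 3.9/2 = 4.15 m.
Total vertical stress at mid-clay: σ_v = 19.9×2.2 + 16.5×1.95 = 75.955 kPa.
Pore pressure: u = 9.81×(4.15 − 0) = 40.712 kPa.
Initial effective stress: σ'_0 = σ_v − u = 75.955 − 40.712 = 35.243 kPa.
Stress increase at mid-clay by the 2:1 spreading method:
Δσ ≈ qD²/(D+z)² = 120×4.8²/(4.8+4.15)² = 34.516 kPa
Final effective stress: σ'_f = 35.243 + 34.516 = 69.759 kPa.
σ'_f = 69.759 > σ'_p = 41.5 kPa, so the stress path crosses the preconsolidation pressure — recompression up to σ'_p, then virgin compression beyond:
S_c = H/(1+e₀)·[C_r·log₁₀(σ'_p/σ'_0) + C_c·log₁₀(σ'_f/σ'_p)]
    = 3.9/1.78 × [0.079×log₁₀(41.5/35.243) + 0.34×log₁₀(69.759/41.5)]
    = 2.191 × [0.005607 + 0.076688] = 0.1803 m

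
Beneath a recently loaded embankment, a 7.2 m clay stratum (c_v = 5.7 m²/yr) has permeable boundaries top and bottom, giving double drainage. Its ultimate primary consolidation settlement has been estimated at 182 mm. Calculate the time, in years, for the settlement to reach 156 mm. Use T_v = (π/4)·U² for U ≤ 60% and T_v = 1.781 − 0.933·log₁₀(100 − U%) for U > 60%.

t ≈ 1.6 years

Drainage path length: H_d = H/2 = 3.6 m (double drainage).
U = S(t)/S_ult = 156/182 = 0.8571.
U > 60%: T_v = 1.781 − 0.933·log₁₀(100 − 85.714) = 0.70348.
t = T_v·H_d²/c_v = 0.70348×3.6²/5.7 = 1.599 years.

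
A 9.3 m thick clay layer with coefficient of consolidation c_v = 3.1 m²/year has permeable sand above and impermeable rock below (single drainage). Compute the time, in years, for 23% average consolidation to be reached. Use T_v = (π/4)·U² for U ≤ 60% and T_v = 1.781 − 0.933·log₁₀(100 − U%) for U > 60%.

Drainage path length: H_d = H = 9.3 m (single drainage).
U ≤ 60%: T_v = (π/4)·U² = (π/4)×0.23² = 0.041548.
t = T_v·H_d²/c_v = 0.041548×9.3²/3.1 = 1.159 years.

t ≈ 1.16 years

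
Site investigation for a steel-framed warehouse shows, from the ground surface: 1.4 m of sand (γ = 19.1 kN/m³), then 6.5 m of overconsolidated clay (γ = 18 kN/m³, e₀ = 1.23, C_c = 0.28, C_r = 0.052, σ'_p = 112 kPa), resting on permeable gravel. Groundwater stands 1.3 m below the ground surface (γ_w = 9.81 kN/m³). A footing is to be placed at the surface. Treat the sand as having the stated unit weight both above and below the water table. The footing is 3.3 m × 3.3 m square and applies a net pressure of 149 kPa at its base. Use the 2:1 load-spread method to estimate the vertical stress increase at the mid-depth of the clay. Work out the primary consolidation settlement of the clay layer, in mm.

S_c ≈ 26.3 mm

Mid-depth of clay below the ground surface: z = 1.4 + 6.5/2 = 4.65 m.
Total vertical stress at mid-clay: σ_v = 19.1×1.4 + 18×3.25 = 85.24 kPa.
Pore pressure: u = 9.81×(4.65 − 1.3) = 32.864 kPa.
Initial effective stress: σ'_0 = σ_v − u = 85.24 − 32.864 = 52.376 kPa.
Stress increase at mid-clay by the 2:1 spreading method:
Δσ = qBL/((B+z)(L+z)) = 149×3.3×3.3/((3.3+4.65)(3.3+4.65)) = 25.673 kPa
Final effective stress: σ'_f = 52.376 + 25.673 = 78.049 kPa.
σ'_f = 78.049 ≤ σ'_p = 112 kPa, so the clay remains overconsolidated and only the recompression index applies:
S_c = C_r·H/(1+e₀)·log₁₀(σ'_f/σ'_0) = 0.052×6.5/2.23×log₁₀(78.049/52.376)
    = 0.15157 × 0.17324 = 0.02626 m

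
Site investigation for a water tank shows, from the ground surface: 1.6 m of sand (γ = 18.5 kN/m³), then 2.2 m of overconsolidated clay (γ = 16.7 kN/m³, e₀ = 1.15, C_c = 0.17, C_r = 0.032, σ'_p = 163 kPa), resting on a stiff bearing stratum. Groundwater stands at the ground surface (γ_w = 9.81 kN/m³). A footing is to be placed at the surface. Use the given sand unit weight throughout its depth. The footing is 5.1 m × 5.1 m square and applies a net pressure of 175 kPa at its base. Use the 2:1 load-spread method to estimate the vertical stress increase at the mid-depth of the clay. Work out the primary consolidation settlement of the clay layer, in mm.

S_c ≈ 21.3 mm

Mid-depth of clay below the ground surface: z = 1.6 + 2.2/2 = 2.7 m.
Total vertical stress at mid-clay: σ_v = 18.5×1.6 + 16.7×1.1 = 47.97 kPa.
Pore pressure: u = 9.81×(2.7 − 0) = 26.487 kPa.
Initial effective stress: σ'_0 = σ_v − u = 47.97 − 26.487 = 21.483 kPa.
Stress increase at mid-clay by the 2:1 spreading method:
Δσ = qBL/((B+z)(L+z)) = 175×5.1×5.1/((5.1+2.7)(5.1+2.7)) = 74.815 kPa
Final effective stress: σ'_f = 21.483 + 74.815 = 96.298 kPa.
σ'_f = 96.298 ≤ σ'_p = 163 kPa, so the clay remains overconsolidated and only the recompression index applies:
S_c = C_r·H/(1+e₀)·log₁₀(σ'_f/σ'_0) = 0.032×2.2/2.15×log₁₀(96.298/21.483)
    = 0.032746 × 0.65152 = 0.02133 m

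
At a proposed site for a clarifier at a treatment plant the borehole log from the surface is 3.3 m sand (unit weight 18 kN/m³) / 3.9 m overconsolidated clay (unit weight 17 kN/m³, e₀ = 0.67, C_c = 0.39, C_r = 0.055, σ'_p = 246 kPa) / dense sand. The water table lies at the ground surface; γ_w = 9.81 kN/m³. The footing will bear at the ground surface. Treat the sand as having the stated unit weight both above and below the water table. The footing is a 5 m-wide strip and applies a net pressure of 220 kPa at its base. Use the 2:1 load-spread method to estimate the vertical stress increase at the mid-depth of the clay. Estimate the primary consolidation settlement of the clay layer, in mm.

Mid-depth of clay below the ground surface: z = 3.3 + 3.9/2 = 5.25 m.
Total vertical stress at mid-clay: σ_v = 18×3.3 + 17×1.95 = 92.55 kPa.
Pore pressure: u = 9.81×(5.25 − 0) = 51.503 kPa.
Initial effective stress: σ'_0 = σ_v − u = 92.55 − 51.503 = 41.047 kPa.
Stress increase at mid-clay by the 2:1 spreading method:
Δσ = qB/(B+z) = 220×5/(5+5.25) = 107.32 kPa
Final effective stress: σ'_f = 41.047 + 107.32 = 148.37 kPa.
σ'_f = 148.37 ≤ σ'_p = 246 kPa, so the clay remains overconsolidated and only the recompression index applies:
S_c = C_r·H/(1+e₀)·log₁₀(σ'_f/σ'_0) = 0.055×3.9/1.67×log₁₀(148.37/41.047)
    = 0.12844 × 0.55806 = 0.07168 m

S_c ≈ 71.7 mm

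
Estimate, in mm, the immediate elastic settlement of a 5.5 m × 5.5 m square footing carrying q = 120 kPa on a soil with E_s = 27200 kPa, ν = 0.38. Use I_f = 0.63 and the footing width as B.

S_e ≈ 13.1 mm

Immediate (elastic) settlement: S_e = q·B·(1−ν²)/E_s · I_f.
S_e = 120 × 5.5 × (1 − 0.38²) / 27200 × 0.63
    = 120 × 5.5 × 0.8556 / 27200 × 0.63
    = 0.01308 m = 13.08 mm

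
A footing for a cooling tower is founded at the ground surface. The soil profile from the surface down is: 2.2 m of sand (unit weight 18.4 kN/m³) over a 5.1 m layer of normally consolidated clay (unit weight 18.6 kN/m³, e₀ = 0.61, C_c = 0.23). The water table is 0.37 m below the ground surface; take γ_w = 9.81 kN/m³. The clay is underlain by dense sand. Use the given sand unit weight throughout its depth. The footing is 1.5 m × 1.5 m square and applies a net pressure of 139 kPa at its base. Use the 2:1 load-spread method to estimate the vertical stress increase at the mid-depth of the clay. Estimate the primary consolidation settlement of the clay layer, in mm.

Mid-depth of clay below the ground surface: z = 2.2 + 5.1/2 = 4.75 m.
Total vertical stress at mid-clay: σ_v = 18.4×2.2 + 18.6×2.55 = 87.91 kPa.
Pore pressure: u = 9.81×(4.75 − 0.37) = 42.968 kPa.
Initial effective stress: σ'_0 = σ_v − u = 87.91 − 42.968 = 44.942 kPa.
Stress increase at mid-clay by the 2:1 spreading method:
Δσ = qBL/((B+z)(L+z)) = 139×1.5×1.5/((1.5+4.75)(1.5+4.75)) = 8.0064 kPa
Final effective stress: σ'_f = σ'_0 + Δσ = 44.942 + 8.0064 = 52.948 kPa.
Normally consolidated clay, so the full stress increment lies on the virgin compression line:
S_c = C_c·H/(1+e₀)·log₁₀(σ'_f/σ'_0) = 0.23×5.1/(1+0.61)×log₁₀(52.948/44.942)
    = 0.72857 × 0.071197 = 0.05187 m

S_c ≈ 51.9 mm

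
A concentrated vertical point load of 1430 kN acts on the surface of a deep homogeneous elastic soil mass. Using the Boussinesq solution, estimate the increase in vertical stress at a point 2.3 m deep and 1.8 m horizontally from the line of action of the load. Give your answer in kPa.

Δσ_z ≈ 39.1 kPa

Boussinesq vertical stress below a point load on an elastic half-space:
Δσ_z = 3P/(2πz²) · [1 + (r/z)²]^(−5/2)
r/z = 1.8/2.3 = 0.78261; [1+(r/z)²]^(−5/2) = 0.30288.
Δσ_z = 3×1430/(2π×2.3²) × 0.30288 = 129.07 × 0.30288 = 39.09 kPa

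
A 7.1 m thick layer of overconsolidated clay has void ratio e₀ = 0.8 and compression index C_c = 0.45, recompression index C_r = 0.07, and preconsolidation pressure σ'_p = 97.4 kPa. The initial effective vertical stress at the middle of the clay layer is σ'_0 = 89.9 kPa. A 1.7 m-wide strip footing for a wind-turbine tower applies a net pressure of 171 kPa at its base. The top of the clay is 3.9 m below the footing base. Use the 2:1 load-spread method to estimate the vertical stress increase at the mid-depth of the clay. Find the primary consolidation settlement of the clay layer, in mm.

Mid-depth of clay below the footing base: z = 3.9 + 7.1/2 = 7.45 m.
Stress increase at mid-clay by the 2:1 spreading method:
Δσ = qB/(B+z) = 171×1.7/(1.7+7.45) = 31.77 kPa
Final effective stress: σ'_f = 89.9 + 31.77 = 121.67 kPa.
σ'_f = 121.67 > σ'_p = 97.4 kPa, so the stress path crosses the preconsolidation pressure — recompression up to σ'_p, then virgin compression beyond:
S_c = H/(1+e₀)·[C_r·log₁₀(σ'_p/σ'_0) + C_c·log₁₀(σ'_f/σ'_p)]
    = 7.1/1.8 × [0.07×log₁₀(97.4/89.9) + 0.45×log₁₀(121.67/97.4)]
    = 3.9444 × [0.0024359 + 0.043481] = 0.1811 m

S_c ≈ 181 mm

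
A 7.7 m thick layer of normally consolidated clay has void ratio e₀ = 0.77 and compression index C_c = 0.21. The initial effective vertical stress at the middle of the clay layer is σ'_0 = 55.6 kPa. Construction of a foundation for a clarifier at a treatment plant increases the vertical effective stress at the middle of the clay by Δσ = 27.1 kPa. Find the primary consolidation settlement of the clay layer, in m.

Final effective stress: σ'_f = σ'_0 + Δσ = 55.6 + 27.1 = 82.7 kPa.
Normally consolidated clay, so the full stress increment lies on the virgin compression line:
S_c = C_c·H/(1+e₀)·log₁₀(σ'_f/σ'_0) = 0.21×7.7/(1+0.77)×log₁₀(82.7/55.6)
    = 0.91356 × 0.17243 = 0.1575 m

S_c ≈ 0.158 m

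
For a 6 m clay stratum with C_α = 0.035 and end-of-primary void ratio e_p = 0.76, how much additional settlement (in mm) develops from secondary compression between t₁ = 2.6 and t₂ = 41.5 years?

Secondary compression: S_s = C_α·H/(1+e_p)·log₁₀(t₂/t₁)
S_s = 0.035×6/(1+0.76)×log₁₀(41.5/2.6)
    = 0.1193 × 1.203 = 0.1435 m

S_s ≈ 144 mm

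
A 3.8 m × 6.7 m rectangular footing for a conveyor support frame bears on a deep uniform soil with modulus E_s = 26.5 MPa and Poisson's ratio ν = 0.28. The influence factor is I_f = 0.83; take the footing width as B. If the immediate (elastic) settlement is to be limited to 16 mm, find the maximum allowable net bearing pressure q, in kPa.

E_s = 26.5 MPa = 26500 kPa.
S_e = q·B·(1−ν²)/E_s · I_f  ⇒  q = S_e·E_s / (B·(1−ν²)·I_f).
q = 0.016 × 26500 / (3.8 × 0.9216 × 0.83) = 145.9 kPa

q ≈ 146 kPa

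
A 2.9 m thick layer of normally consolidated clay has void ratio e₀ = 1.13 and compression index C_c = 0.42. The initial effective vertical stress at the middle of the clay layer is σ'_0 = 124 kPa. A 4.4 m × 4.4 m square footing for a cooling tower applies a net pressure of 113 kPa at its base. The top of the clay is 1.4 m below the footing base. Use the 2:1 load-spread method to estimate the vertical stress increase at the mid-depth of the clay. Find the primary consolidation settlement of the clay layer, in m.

S_c ≈ 0.0719 m

Mid-depth of clay below the footing base: z = 1.4 + 2.9/2 = 2.85 m.
Stress increase at mid-clay by the 2:1 spreading method:
Δσ = qBL/((B+z)(L+z)) = 113×4.4×4.4/((4.4+2.85)(4.4+2.85)) = 41.621 kPa
Final effective stress: σ'_f = σ'_0 + Δσ = 124 + 41.621 = 165.62 kPa.
Normally consolidated clay, so the full stress increment lies on the virgin compression line:
S_c = C_c·H/(1+e₀)·log₁₀(σ'_f/σ'_0) = 0.42×2.9/(1+1.13)×log₁₀(165.62/124)
    = 0.57183 × 0.12569 = 0.07187 m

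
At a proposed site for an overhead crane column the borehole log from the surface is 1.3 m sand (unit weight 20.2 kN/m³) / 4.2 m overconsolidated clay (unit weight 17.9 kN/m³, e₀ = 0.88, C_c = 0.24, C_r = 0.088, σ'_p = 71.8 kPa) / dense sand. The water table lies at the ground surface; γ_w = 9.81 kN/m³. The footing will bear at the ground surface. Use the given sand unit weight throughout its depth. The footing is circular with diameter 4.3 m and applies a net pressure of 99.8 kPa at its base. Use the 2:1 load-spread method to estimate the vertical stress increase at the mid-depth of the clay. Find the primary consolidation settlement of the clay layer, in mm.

Mid-depth of clay below the ground surface: z = 1.3 + 4.2/2 = 3.4 m.
Total vertical stress at mid-clay: σ_v = 20.2×1.3 + 17.9×2.1 = 63.85 kPa.
Pore pressure: u = 9.81×(3.4 − 0) = 33.354 kPa.
Initial effective stress: σ'_0 = σ_v − u = 63.85 − 33.354 = 30.496 kPa.
Stress increase at mid-clay by the 2:1 spreading method:
Δσ ≈ qD²/(D+z)² = 99.8×4.3²/(4.3+3.4)² = 31.123 kPa
Final effective stress: σ'_f = 30.496 + 31.123 = 61.619 kPa.
σ'_f = 61.619 ≤ σ'_p = 71.8 kPa, so the clay remains overconsolidated and only the recompression index applies:
S_c = C_r·H/(1+e₀)·log₁₀(σ'_f/σ'_0) = 0.088×4.2/1.88×log₁₀(61.619/30.496)
    = 0.19659 × 0.30547 = 0.06005 m

S_c ≈ 60.1 mm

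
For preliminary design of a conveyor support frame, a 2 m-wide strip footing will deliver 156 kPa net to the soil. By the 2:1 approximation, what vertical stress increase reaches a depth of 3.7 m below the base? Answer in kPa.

By the 2:1 method the load spreads at 1 horizontal : 2 vertical, so at depth z the loaded area has grown by z in each plan dimension:
Δσ = qB/(B+z) = 156×2/(2+3.7) = 54.737 kPa

Δσ_z ≈ 54.7 kPa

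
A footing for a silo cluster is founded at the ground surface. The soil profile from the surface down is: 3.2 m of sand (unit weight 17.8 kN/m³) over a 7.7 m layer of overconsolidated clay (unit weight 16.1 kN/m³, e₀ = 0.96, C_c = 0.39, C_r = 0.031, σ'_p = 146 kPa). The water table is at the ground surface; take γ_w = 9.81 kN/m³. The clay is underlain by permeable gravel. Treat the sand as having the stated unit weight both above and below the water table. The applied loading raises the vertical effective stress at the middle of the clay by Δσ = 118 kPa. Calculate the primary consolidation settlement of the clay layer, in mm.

S_c ≈ 149 mm

Mid-depth of clay below the ground surface: z = 3.2 + 7.7/2 = 7.05 m.
Total vertical stress at mid-clay: σ_v = 17.8×3.2 + 16.1×3.85 = 118.95 kPa.
Pore pressure: u = 9.81×(7.05 − 0) = 69.16 kPa.
Initial effective stress: σ'_0 = σ_v − u = 118.95 − 69.16 = 49.79 kPa.
Final effective stress: σ'_f = 49.79 + 118 = 167.79 kPa.
σ'_f = 167.79 > σ'_p = 146 kPa, so the stress path crosses the preconsolidation pressure — recompression up to σ'_p, then virgin compression beyond:
S_c = H/(1+e₀)·[C_r·log₁₀(σ'_p/σ'_0) + C_c·log₁₀(σ'_f/σ'_p)]
    = 7.7/1.96 × [0.031×log₁₀(146/49.79) + 0.39×log₁₀(167.79/146)]
    = 3.9286 × [0.014484 + 0.023561] = 0.1495 m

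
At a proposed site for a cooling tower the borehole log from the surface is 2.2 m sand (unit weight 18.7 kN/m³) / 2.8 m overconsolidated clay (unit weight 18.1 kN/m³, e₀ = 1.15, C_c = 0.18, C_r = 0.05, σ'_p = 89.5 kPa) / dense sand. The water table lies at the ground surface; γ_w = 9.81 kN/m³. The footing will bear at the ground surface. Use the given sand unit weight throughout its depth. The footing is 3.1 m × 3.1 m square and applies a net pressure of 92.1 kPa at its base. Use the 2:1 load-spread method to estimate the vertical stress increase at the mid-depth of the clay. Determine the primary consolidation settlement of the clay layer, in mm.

S_c ≈ 13.9 mm

Mid-depth of clay below the ground surface: z = 2.2 + 2.8/2 = 3.6 m.
Total vertical stress at mid-clay: σ_v = 18.7×2.2 + 18.1×1.4 = 66.48 kPa.
Pore pressure: u = 9.81×(3.6 − 0) = 35.316 kPa.
Initial effective stress: σ'_0 = σ_v − u = 66.48 − 35.316 = 31.164 kPa.
Stress increase at mid-clay by the 2:1 spreading method:
Δσ = qBL/((B+z)(L+z)) = 92.1×3.1×3.1/((3.1+3.6)(3.1+3.6)) = 19.717 kPa
Final effective stress: σ'_f = 31.164 + 19.717 = 50.881 kPa.
σ'_f = 50.881 ≤ σ'_p = 89.5 kPa, so the clay remains overconsolidated and only the recompression index applies:
S_c = C_r·H/(1+e₀)·log₁₀(σ'_f/σ'_0) = 0.05×2.8/2.15×log₁₀(50.881/31.164)
    = 0.065115 × 0.2129 = 0.01386 m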